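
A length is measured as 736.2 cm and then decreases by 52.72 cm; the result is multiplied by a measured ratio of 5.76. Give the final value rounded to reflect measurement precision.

3.94 × 10³ cm

736.2 cm − 52.72 cm = 683.48 cm; the difference is limited to 1 decimal place (4 s.f.).
Carrying full precision, 683.48 × 5.76 = 3936.8448 cm; 5.76 has 3 s.f., so the result keeps min(4, 3) = 3 s.f.
Rounded to 3 significant figures: 3.94 × 10³ cm.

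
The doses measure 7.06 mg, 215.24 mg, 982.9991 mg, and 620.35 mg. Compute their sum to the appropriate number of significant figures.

1825.65 mg

7.06 mg + 215.24 mg + 982.9991 mg + 620.35 mg = 1825.6491 mg.
Addition/subtraction keeps the fewest decimal places: 7.06 → 2 decimal places, 215.24 → 2 decimal places, 982.9991 → 4 decimal places, 620.35 → 2 decimal places; limit is 2.
Rounded to 2 decimal places: 1825.65 mg.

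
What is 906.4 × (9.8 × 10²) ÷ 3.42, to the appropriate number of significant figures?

906.4 × (9.8 × 10²) ÷ 3.42 = 259728.654971…
Multiplication/division keeps the fewest significant figures: 906.4 → 4 s.f., 9.8 × 10² → 2 s.f., 3.42 → 3 s.f.; limit is 2.
Rounded to 2 significant figures: 2.6 × 10⁵.

2.6 × 10⁵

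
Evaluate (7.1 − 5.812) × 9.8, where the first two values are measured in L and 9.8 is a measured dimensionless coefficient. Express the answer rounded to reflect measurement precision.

7.1 L − 5.812 L = 1.288 L; the difference is limited to 1 decimal place (2 s.f.).
Carrying full precision, 1.288 × 9.8 = 12.6224 L; 9.8 has 2 s.f., so the result keeps min(2, 2) = 2 s.f.
Rounded to 2 significant figures: 13 L.

13 L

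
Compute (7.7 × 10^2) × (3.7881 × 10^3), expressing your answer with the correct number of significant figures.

2.9 × 10^6

(7.7 × 10^2) × (3.7881 × 10^3) = 2916837
Multiplication/division keeps the fewest significant figures: 7.7 × 10^2 → 2 s.f., 3.7881 × 10^3 → 5 s.f.; limit is 2.
Rounded to 2 significant figures: 2.9 × 10^6.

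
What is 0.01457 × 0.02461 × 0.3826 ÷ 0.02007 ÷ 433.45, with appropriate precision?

0.01457 × 0.02461 × 0.3826 ÷ 0.02007 ÷ 433.45 = 0.0000157699294849…
Multiplication/division keeps the fewest significant figures: 0.01457 → 4 s.f., 0.02461 → 4 s.f., 0.3826 → 4 s.f., 0.02007 → 4 s.f., 433.45 → 5 s.f.; limit is 4.
Rounded to 4 significant figures: 1.577 × 10^-5.

1.577 × 10^-5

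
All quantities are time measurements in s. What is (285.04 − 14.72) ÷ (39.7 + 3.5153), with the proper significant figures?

285.04 − 14.72 = 270.32, limited to 2 d.p. → 5 s.f.; 39.7 + 3.5153 = 43.2153, limited to 1 d.p. → 3 s.f.
Carrying full precision, 270.32 ÷ 43.2153 = 6.2551920269…; keep min(5, 3) = 3 s.f.
Rounded to 3 significant figures: 6.26.

6.26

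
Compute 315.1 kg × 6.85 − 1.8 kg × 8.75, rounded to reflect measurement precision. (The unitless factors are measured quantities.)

315.1 × 6.85 = 2158.435 → 2.16 × 10³ kg (3 s.f., last digit at the 10^1 place).
1.8 × 8.75 = 15.75 → 16 kg (2 s.f., last digit at the 10^0 place).
Difference: 2142.685 kg; keep the coarser place, 10^1.
Result: 2.14 × 10³ kg.

2.14 × 10³ kg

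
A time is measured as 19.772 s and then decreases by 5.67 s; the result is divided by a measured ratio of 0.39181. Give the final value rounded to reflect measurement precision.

19.772 s − 5.67 s = 14.102 s; the difference is limited to 2 decimal places (4 s.f.).
Carrying full precision, 14.102 ÷ 0.39181 = 35.9919348664… s; 0.39181 has 5 s.f., so the result keeps min(4, 5) = 4 s.f.
Rounded to 4 significant figures: 35.99 s.

35.99 s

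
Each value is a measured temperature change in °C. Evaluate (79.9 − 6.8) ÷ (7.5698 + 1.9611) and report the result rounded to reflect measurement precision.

7.67

79.9 − 6.8 = 73.1, limited to 1 d.p. → 3 s.f.; 7.5698 + 1.9611 = 9.5309, limited to 4 d.p. → 5 s.f.
Carrying full precision, 73.1 ÷ 9.5309 = 7.66978984146…; keep min(3, 5) = 3 s.f.
Rounded to 3 significant figures: 7.67.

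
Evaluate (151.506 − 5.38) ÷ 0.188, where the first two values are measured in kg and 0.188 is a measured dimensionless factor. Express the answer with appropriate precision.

777 kg

151.506 kg − 5.38 kg = 146.126 kg; the difference is limited to 2 decimal places (5 s.f.).
Carrying full precision, 146.126 ÷ 0.188 = 777.265957447… kg; 0.188 has 3 s.f., so the result keeps min(5, 3) = 3 s.f.
Rounded to 3 significant figures: 777 kg.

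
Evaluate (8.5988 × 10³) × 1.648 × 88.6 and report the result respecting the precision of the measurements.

1.26 × 10⁶

(8.5988 × 10³) × 1.648 × 88.6 = 1255534.86464
Multiplication/division keeps the fewest significant figures: 8.5988 × 10³ → 5 s.f., 1.648 → 4 s.f., 88.6 → 3 s.f.; limit is 3.
Rounded to 3 significant figures: 1.26 × 10⁶.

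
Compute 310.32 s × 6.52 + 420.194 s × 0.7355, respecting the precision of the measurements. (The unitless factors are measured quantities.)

310.32 × 6.52 = 2023.2864 → 2.02 × 10^3 s (3 s.f., last digit at the 10^1 place).
420.194 × 0.7355 = 309.052687 → 309.1 s (4 s.f., last digit at the 10^-1 place).
Sum: 2332.339087 s; keep the coarser place, 10^1.
Result: 2.33 × 10^3 s.

2.33 × 10^3 s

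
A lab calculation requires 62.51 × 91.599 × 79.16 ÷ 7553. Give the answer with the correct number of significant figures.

60.01

62.51 × 91.599 × 79.16 ÷ 7553 = 60.0104014654…
Multiplication/division keeps the fewest significant figures: 62.51 → 4 s.f., 91.599 → 5 s.f., 79.16 → 4 s.f., 7553 → 4 s.f.; limit is 4.
Rounded to 4 significant figures: 60.01.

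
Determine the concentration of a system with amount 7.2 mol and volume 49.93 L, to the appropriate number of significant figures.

concentration = 7.2 mol ÷ 49.93 L = 0.144201882636… mol/L.
7.2 has 2 significant figures; 49.93 has 4.
Division/multiplication keeps the fewest: 2 significant figures.
Rounded: 0.14 mol/L.

0.14 mol/L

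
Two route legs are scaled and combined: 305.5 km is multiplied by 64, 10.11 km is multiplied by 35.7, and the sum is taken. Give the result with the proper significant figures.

305.5 × 64 = 19552 → 2.0 × 10⁴ km (2 s.f., last digit at the 10^3 place).
10.11 × 35.7 = 360.927 → 3.61 × 10² km (3 s.f., last digit at the 10^0 place).
Sum: 19912.927 km; keep the coarser place, 10^3.
Result: 2.0 × 10⁴ km.

2.0 × 10⁴ km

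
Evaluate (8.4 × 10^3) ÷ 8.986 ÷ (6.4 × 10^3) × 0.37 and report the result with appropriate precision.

(8.4 × 10^3) ÷ 8.986 ÷ (6.4 × 10^3) × 0.37 = 0.0540423992878…
Multiplication/division keeps the fewest significant figures: 8.4 × 10^3 → 2 s.f., 8.986 → 4 s.f., 6.4 × 10^3 → 2 s.f., 0.37 → 2 s.f.; limit is 2.
Rounded to 2 significant figures: 0.054.

0.054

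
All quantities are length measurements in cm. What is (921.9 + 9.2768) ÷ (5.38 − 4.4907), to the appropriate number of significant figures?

1.0 × 10^3

921.9 + 9.2768 = 931.1768, limited to 1 d.p. → 4 s.f.; 5.38 − 4.4907 = 0.8893, limited to 2 d.p. → 2 s.f.
Carrying full precision, 931.1768 ÷ 0.8893 = 1047.08962105…; keep min(4, 2) = 2 s.f.
Rounded to 2 significant figures: 1.0 × 10^3.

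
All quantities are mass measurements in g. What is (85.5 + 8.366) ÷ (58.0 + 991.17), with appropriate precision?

0.0895

85.5 + 8.366 = 93.866, limited to 1 d.p. → 3 s.f.; 58.0 + 991.17 = 1049.17, limited to 1 d.p. → 5 s.f.
Carrying full precision, 93.866 ÷ 1049.17 = 0.0894669119399…; keep min(3, 5) = 3 s.f.
Rounded to 3 significant figures: 0.0895.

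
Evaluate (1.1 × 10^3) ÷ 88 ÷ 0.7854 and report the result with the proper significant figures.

(1.1 × 10^3) ÷ 88 ÷ 0.7854 = 15.9154570919…
Multiplication/division keeps the fewest significant figures: 1.1 × 10^3 → 2 s.f., 88 → 2 s.f., 0.7854 → 4 s.f.; limit is 2.
Rounded to 2 significant figures: 16.

16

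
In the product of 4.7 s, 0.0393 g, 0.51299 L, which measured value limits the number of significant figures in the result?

4.7 s

4.7 s → 2 s.f.; 0.0393 g → 3 s.f.; 0.51299 L → 5 s.f.
The fewest is 2 significant figures, from 4.7 s.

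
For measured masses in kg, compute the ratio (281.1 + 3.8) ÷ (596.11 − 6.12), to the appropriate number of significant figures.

0.4829

281.1 + 3.8 = 284.9, limited to 1 d.p. → 4 s.f.; 596.11 − 6.12 = 589.99, limited to 2 d.p. → 5 s.f.
Carrying full precision, 284.9 ÷ 589.99 = 0.482889540501…; keep min(4, 5) = 4 s.f.
Rounded to 4 significant figures: 0.4829.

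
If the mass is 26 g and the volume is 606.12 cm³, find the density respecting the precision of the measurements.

0.043 g/cm³

density = 26 g ÷ 606.12 cm³ = 0.042895796212… g/cm³.
26 has 2 significant figures; 606.12 has 5.
Division/multiplication keeps the fewest: 2 significant figures.
Rounded: 0.043 g/cm³.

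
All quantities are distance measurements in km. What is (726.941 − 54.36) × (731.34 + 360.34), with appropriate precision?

7.3424 × 10⁵ km²

726.941 − 54.36 = 672.581, limited to 2 d.p. → 5 s.f.; 731.34 + 360.34 = 1091.68, limited to 2 d.p. → 6 s.f.
Carrying full precision, 672.581 × 1091.68 = 734243.22608; keep min(5, 6) = 5 s.f.
Rounded to 5 significant figures: 7.3424 × 10⁵ km².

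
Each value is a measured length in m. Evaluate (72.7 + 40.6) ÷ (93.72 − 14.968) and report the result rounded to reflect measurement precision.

1.439

72.7 + 40.6 = 113.3, limited to 1 d.p. → 4 s.f.; 93.72 − 14.968 = 78.752, limited to 2 d.p. → 4 s.f.
Carrying full precision, 113.3 ÷ 78.752 = 1.43869362048…; keep min(4, 4) = 4 s.f.
Rounded to 4 significant figures: 1.439.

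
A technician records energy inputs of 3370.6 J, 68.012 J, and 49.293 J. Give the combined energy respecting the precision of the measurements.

3370.6 J + 68.012 J + 49.293 J = 3487.905 J.
Addition/subtraction keeps the fewest decimal places: 3370.6 → 1 decimal place, 68.012 → 3 decimal places, 49.293 → 3 decimal places; limit is 1.
Rounded to 1 decimal place: 3487.9 J.

3487.9 J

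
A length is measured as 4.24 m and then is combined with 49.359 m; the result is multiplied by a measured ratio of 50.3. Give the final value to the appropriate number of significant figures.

4.24 m + 49.359 m = 53.599 m; the sum is limited to 2 decimal places (4 s.f.).
Carrying full precision, 53.599 × 50.3 = 2696.0297 m; 50.3 has 3 s.f., so the result keeps min(4, 3) = 3 s.f.
Rounded to 3 significant figures: 2.70 × 10^3 m.

2.70 × 10^3 m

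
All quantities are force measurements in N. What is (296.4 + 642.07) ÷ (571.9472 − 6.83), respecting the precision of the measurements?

296.4 + 642.07 = 938.47, limited to 1 d.p. → 4 s.f.; 571.9472 − 6.83 = 565.1172, limited to 2 d.p. → 5 s.f.
Carrying full precision, 938.47 ÷ 565.1172 = 1.66066437192…; keep min(4, 5) = 4 s.f.
Rounded to 4 significant figures: 1.661.

1.661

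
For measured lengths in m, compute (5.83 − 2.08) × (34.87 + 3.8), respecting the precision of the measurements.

5.83 − 2.08 = 3.75, limited to 2 d.p. → 3 s.f.; 34.87 + 3.8 = 38.67, limited to 1 d.p. → 3 s.f.
Carrying full precision, 3.75 × 38.67 = 145.0125; keep min(3, 3) = 3 s.f.
Rounded to 3 significant figures: 145 m².

145 m²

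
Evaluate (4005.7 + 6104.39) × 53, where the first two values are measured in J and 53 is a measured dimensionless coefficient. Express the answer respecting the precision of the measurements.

4005.7 J + 6104.39 J = 10110.09 J; the sum is limited to 1 decimal place (6 s.f.).
Carrying full precision, 10110.09 × 53 = 535834.77 J; 53 has 2 s.f., so the result keeps min(6, 2) = 2 s.f.
Rounded to 2 significant figures: 5.4 × 10⁵ J.

5.4 × 10⁵ J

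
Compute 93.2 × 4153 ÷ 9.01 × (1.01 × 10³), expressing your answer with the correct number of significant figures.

4.34 × 10⁷

93.2 × 4153 ÷ 9.01 × (1.01 × 10³) = 43388479.0233…
Multiplication/division keeps the fewest significant figures: 93.2 → 3 s.f., 4153 → 4 s.f., 9.01 → 3 s.f., 1.01 × 10³ → 3 s.f.; limit is 3.
Rounded to 3 significant figures: 4.34 × 10⁷.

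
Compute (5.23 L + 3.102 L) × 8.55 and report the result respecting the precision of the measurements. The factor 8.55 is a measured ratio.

71.2 L

5.23 L + 3.102 L = 8.332 L; the sum is limited to 2 decimal places (3 s.f.).
Carrying full precision, 8.332 × 8.55 = 71.2386 L; 8.55 has 3 s.f., so the result keeps min(3, 3) = 3 s.f.
Rounded to 3 significant figures: 71.2 L.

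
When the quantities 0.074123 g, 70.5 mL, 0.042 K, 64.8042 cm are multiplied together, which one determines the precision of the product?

0.074123 g → 5 s.f.; 70.5 mL → 3 s.f.; 0.042 K → 2 s.f.; 64.8042 cm → 6 s.f.
The fewest is 2 significant figures, from 0.042 K.

0.042 K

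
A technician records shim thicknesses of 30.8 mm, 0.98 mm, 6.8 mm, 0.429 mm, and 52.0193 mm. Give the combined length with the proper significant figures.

30.8 mm + 0.98 mm + 6.8 mm + 0.429 mm + 52.0193 mm = 91.0283 mm.
Addition/subtraction keeps the fewest decimal places: 30.8 → 1 decimal place, 0.98 → 2 decimal places, 6.8 → 1 decimal place, 0.429 → 3 decimal places, 52.0193 → 4 decimal places; limit is 1.
Rounded to 1 decimal place: 91.0 mm.

91.0 mm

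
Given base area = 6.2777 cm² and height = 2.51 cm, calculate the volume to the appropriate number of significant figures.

volume = 6.2777 cm² × 2.51 cm = 15.757027 cm³.
6.2777 has 5 significant figures; 2.51 has 3.
Division/multiplication keeps the fewest: 3 significant figures.
Rounded: 15.8 cm³.

15.8 cm³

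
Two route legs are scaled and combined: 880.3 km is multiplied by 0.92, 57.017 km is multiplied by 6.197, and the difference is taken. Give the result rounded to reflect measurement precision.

880.3 × 0.92 = 809.876 → 8.1 × 10^2 km (2 s.f., last digit at the 10^1 place).
57.017 × 6.197 = 353.334349 → 353.3 km (4 s.f., last digit at the 10^-1 place).
Difference: 456.541651 km; keep the coarser place, 10^1.
Result: 4.6 × 10^2 km.

4.6 × 10^2 km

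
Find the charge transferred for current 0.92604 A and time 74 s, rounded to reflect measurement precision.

69 C

charge transferred = 0.92604 A × 74 s = 68.52696 C.
0.92604 has 5 significant figures; 74 has 2.
Division/multiplication keeps the fewest: 2 significant figures.
Rounded: 69 C.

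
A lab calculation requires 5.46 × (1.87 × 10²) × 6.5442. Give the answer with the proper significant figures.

5.46 × (1.87 × 10²) × 6.5442 = 6681.759084
Multiplication/division keeps the fewest significant figures: 5.46 → 3 s.f., 1.87 × 10² → 3 s.f., 6.5442 → 5 s.f.; limit is 3.
Rounded to 3 significant figures: 6.68 × 10³.

6.68 × 10³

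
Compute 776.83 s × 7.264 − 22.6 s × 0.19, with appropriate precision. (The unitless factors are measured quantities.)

776.83 × 7.264 = 5642.89312 → 5.643 × 10^3 s (4 s.f., last digit at the 10^0 place).
22.6 × 0.19 = 4.294 → 4.3 s (2 s.f., last digit at the 10^-1 place).
Difference: 5638.59912 s; keep the coarser place, 10^0.
Result: 5639 s.

5639 s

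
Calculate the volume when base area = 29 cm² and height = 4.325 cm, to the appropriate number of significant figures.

1.3 × 10^2 cm³

volume = 29 cm² × 4.325 cm = 125.425 cm³.
29 has 2 significant figures; 4.325 has 4.
Division/multiplication keeps the fewest: 2 significant figures.
Rounded: 1.3 × 10^2 cm³.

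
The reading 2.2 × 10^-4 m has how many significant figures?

2.2 × 10^-4: in scientific notation every digit of the coefficient is significant.

2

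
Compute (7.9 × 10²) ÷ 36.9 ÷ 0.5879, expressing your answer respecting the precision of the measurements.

(7.9 × 10²) ÷ 36.9 ÷ 0.5879 = 36.4164213168…
Multiplication/division keeps the fewest significant figures: 7.9 × 10² → 2 s.f., 36.9 → 3 s.f., 0.5879 → 4 s.f.; limit is 2.
Rounded to 2 significant figures: 36.

36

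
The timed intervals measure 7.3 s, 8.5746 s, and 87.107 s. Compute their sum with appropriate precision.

103.0 s

7.3 s + 8.5746 s + 87.107 s = 102.9816 s.
Addition/subtraction keeps the fewest decimal places: 7.3 → 1 decimal place, 8.5746 → 4 decimal places, 87.107 → 3 decimal places; limit is 1.
Rounded to 1 decimal place: 103.0 s.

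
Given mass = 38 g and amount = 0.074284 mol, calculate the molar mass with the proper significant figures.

5.1 × 10² g/mol

molar mass = 38 g ÷ 0.074284 mol = 511.550266545… g/mol.
38 has 2 significant figures; 0.074284 has 5.
Division/multiplication keeps the fewest: 2 significant figures.
Rounded: 5.1 × 10² g/mol.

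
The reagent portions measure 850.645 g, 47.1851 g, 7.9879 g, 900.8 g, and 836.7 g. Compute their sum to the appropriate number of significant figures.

850.645 g + 47.1851 g + 7.9879 g + 900.8 g + 836.7 g = 2643.3180 g.
Addition/subtraction keeps the fewest decimal places: 850.645 → 3 decimal places, 47.1851 → 4 decimal places, 7.9879 → 4 decimal places, 900.8 → 1 decimal place, 836.7 → 1 decimal place; limit is 1.
Rounded to 1 decimal place: 2643.3 g.

2643.3 g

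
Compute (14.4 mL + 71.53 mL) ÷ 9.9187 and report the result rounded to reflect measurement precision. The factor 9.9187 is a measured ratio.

14.4 mL + 71.53 mL = 85.93 mL; the sum is limited to 1 decimal place (3 s.f.).
Carrying full precision, 85.93 ÷ 9.9187 = 8.66343371611… mL; 9.9187 has 5 s.f., so the result keeps min(3, 5) = 3 s.f.
Rounded to 3 significant figures: 8.66 mL.

8.66 mL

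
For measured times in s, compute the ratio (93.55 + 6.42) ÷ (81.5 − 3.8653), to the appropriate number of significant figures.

93.55 + 6.42 = 99.97, limited to 2 d.p. → 4 s.f.; 81.5 − 3.8653 = 77.6347, limited to 1 d.p. → 3 s.f.
Carrying full precision, 99.97 ÷ 77.6347 = 1.28769738274…; keep min(4, 3) = 3 s.f.
Rounded to 3 significant figures: 1.29.

1.29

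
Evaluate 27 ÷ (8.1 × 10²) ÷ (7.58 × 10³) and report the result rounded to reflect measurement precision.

27 ÷ (8.1 × 10²) ÷ (7.58 × 10³) = 0.00000439753737907…
Multiplication/division keeps the fewest significant figures: 27 → 2 s.f., 8.1 × 10² → 2 s.f., 7.58 × 10³ → 3 s.f.; limit is 2.
Rounded to 2 significant figures: 4.4 × 10⁻⁶.

4.4 × 10⁻⁶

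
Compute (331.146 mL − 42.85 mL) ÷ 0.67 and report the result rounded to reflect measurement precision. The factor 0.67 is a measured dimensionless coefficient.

331.146 mL − 42.85 mL = 288.296 mL; the difference is limited to 2 decimal places (5 s.f.).
Carrying full precision, 288.296 ÷ 0.67 = 430.292537313… mL; 0.67 has 2 s.f., so the result keeps min(5, 2) = 2 s.f.
Rounded to 2 significant figures: 4.3 × 10^2 mL.

4.3 × 10^2 mL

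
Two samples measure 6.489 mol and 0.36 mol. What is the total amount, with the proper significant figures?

6.489 mol + 0.36 mol = 6.849 mol.
Addition/subtraction keeps the fewest decimal places: 6.489 → 3 decimal places, 0.36 → 2 decimal places; limit is 2.
Rounded to 2 decimal places: 6.85 mol.

6.85 mol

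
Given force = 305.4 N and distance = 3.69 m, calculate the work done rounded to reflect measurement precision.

1.13 × 10³ J

work done = 305.4 N × 3.69 m = 1126.926 J.
305.4 has 4 significant figures; 3.69 has 3.
Division/multiplication keeps the fewest: 3 significant figures.
Rounded: 1.13 × 10³ J.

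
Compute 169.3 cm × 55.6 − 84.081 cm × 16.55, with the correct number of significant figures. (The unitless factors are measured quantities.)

169.3 × 55.6 = 9413.08 → 9.41 × 10^3 cm (3 s.f., last digit at the 10^1 place).
84.081 × 16.55 = 1391.54055 → 1392 cm (4 s.f., last digit at the 10^0 place).
Difference: 8021.53945 cm; keep the coarser place, 10^1.
Result: 8.02 × 10^3 cm.

8.02 × 10^3 cm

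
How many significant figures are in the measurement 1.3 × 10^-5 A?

2

1.3 × 10^-5: in scientific notation every digit of the coefficient is significant.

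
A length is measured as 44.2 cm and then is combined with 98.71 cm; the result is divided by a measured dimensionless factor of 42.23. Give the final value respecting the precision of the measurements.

3.384 cm

44.2 cm + 98.71 cm = 142.91 cm; the sum is limited to 1 decimal place (4 s.f.).
Carrying full precision, 142.91 ÷ 42.23 = 3.38408714184… cm; 42.23 has 4 s.f., so the result keeps min(4, 4) = 4 s.f.
Rounded to 4 significant figures: 3.384 cm.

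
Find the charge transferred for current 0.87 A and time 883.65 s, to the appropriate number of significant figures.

charge transferred = 0.87 A × 883.65 s = 768.7755 C.
0.87 has 2 significant figures; 883.65 has 5.
Division/multiplication keeps the fewest: 2 significant figures.
Rounded: 7.7 × 10^2 C.

7.7 × 10^2 C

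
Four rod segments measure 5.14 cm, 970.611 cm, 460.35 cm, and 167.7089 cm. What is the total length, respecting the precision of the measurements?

1603.81 cm

5.14 cm + 970.611 cm + 460.35 cm + 167.7089 cm = 1603.8099 cm.
Addition/subtraction keeps the fewest decimal places: 5.14 → 2 decimal places, 970.611 → 3 decimal places, 460.35 → 2 decimal places, 167.7089 → 4 decimal places; limit is 2.
Rounded to 2 decimal places: 1603.81 cm.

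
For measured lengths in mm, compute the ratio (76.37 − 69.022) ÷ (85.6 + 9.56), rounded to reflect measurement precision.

76.37 − 69.022 = 7.348, limited to 2 d.p. → 3 s.f.; 85.6 + 9.56 = 95.16, limited to 1 d.p. → 3 s.f.
Carrying full precision, 7.348 ÷ 95.16 = 0.0772173182009…; keep min(3, 3) = 3 s.f.
Rounded to 3 significant figures: 0.0772.

0.0772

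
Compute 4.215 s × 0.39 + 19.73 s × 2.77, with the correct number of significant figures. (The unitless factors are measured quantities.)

56.3 s

4.215 × 0.39 = 1.64385 → 1.6 s (2 s.f., last digit at the 10^-1 place).
19.73 × 2.77 = 54.6521 → 54.7 s (3 s.f., last digit at the 10^-1 place).
Sum: 56.29595 s; keep the coarser place, 10^-1.
Result: 56.3 s.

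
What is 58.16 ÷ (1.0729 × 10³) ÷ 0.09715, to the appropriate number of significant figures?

0.5580

58.16 ÷ (1.0729 × 10³) ÷ 0.09715 = 0.557984773137…
Multiplication/division keeps the fewest significant figures: 58.16 → 4 s.f., 1.0729 × 10³ → 5 s.f., 0.09715 → 4 s.f.; limit is 4.
Rounded to 4 significant figures: 0.5580.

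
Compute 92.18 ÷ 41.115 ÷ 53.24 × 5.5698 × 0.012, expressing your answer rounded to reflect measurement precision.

0.0028

92.18 ÷ 41.115 ÷ 53.24 × 5.5698 × 0.012 = 0.00281461637033…
Multiplication/division keeps the fewest significant figures: 92.18 → 4 s.f., 41.115 → 5 s.f., 53.24 → 4 s.f., 5.5698 → 5 s.f., 0.012 → 2 s.f.; limit is 2.
Rounded to 2 significant figures: 0.0028.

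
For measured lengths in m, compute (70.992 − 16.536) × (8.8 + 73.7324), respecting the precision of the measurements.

70.992 − 16.536 = 54.456, limited to 3 d.p. → 5 s.f.; 8.8 + 73.7324 = 82.5324, limited to 1 d.p. → 3 s.f.
Carrying full precision, 54.456 × 82.5324 = 4494.3843744; keep min(5, 3) = 3 s.f.
Rounded to 3 significant figures: 4.49 × 10^3 m².

4.49 × 10^3 m²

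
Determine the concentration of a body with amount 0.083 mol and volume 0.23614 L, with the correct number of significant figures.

concentration = 0.083 mol ÷ 0.23614 L = 0.351486406369… mol/L.
0.083 has 2 significant figures; 0.23614 has 5.
Division/multiplication keeps the fewest: 2 significant figures.
Rounded: 0.35 mol/L.

0.35 mol/L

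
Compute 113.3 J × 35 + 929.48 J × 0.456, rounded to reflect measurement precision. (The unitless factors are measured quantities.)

4.4 × 10^3 J

113.3 × 35 = 3965.5 → 4.0 × 10^3 J (2 s.f., last digit at the 10^2 place).
929.48 × 0.456 = 423.84288 → 424 J (3 s.f., last digit at the 10^0 place).
Sum: 4389.34288 J; keep the coarser place, 10^2.
Result: 4.4 × 10^3 J.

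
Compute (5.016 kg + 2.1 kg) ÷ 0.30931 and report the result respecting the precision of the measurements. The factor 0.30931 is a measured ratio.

5.016 kg + 2.1 kg = 7.116 kg; the sum is limited to 1 decimal place (2 s.f.).
Carrying full precision, 7.116 ÷ 0.30931 = 23.0060457147… kg; 0.30931 has 5 s.f., so the result keeps min(2, 5) = 2 s.f.
Rounded to 2 significant figures: 23 kg.

23 kg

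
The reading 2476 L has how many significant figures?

2476: every digit is nonzero and significant.

4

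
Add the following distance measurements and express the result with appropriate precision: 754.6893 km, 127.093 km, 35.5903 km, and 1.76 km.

754.6893 km + 127.093 km + 35.5903 km + 1.76 km = 919.1326 km.
Addition/subtraction keeps the fewest decimal places: 754.6893 → 4 decimal places, 127.093 → 3 decimal places, 35.5903 → 4 decimal places, 1.76 → 2 decimal places; limit is 2.
Rounded to 2 decimal places: 919.13 km.

919.13 km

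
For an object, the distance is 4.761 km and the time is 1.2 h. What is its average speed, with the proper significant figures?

average speed = 4.761 km ÷ 1.2 h = 3.9675 km/h.
4.761 has 4 significant figures; 1.2 has 2.
Division/multiplication keeps the fewest: 2 significant figures.
Rounded: 4.0 km/h.

4.0 km/h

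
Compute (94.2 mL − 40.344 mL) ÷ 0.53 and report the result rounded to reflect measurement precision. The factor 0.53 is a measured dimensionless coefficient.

1.0 × 10^2 mL

94.2 mL − 40.344 mL = 53.856 mL; the difference is limited to 1 decimal place (3 s.f.).
Carrying full precision, 53.856 ÷ 0.53 = 101.61509434… mL; 0.53 has 2 s.f., so the result keeps min(3, 2) = 2 s.f.
Rounded to 2 significant figures: 1.0 × 10^2 mL.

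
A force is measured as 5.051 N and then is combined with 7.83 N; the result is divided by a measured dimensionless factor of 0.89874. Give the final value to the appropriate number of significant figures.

5.051 N + 7.83 N = 12.881 N; the sum is limited to 2 decimal places (4 s.f.).
Carrying full precision, 12.881 ÷ 0.89874 = 14.3322874246… N; 0.89874 has 5 s.f., so the result keeps min(4, 5) = 4 s.f.
Rounded to 4 significant figures: 14.33 N.

14.33 N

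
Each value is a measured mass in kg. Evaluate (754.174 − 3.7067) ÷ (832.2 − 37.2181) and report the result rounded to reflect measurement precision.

0.9440

754.174 − 3.7067 = 750.4673, limited to 3 d.p. → 6 s.f.; 832.2 − 37.2181 = 794.9819, limited to 1 d.p. → 4 s.f.
Carrying full precision, 750.4673 ÷ 794.9819 = 0.94400551761…; keep min(6, 4) = 4 s.f.
Rounded to 4 significant figures: 0.9440.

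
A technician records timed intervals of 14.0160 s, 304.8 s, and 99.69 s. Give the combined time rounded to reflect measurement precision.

14.0160 s + 304.8 s + 99.69 s = 418.5060 s.
Addition/subtraction keeps the fewest decimal places: 14.0160 → 4 decimal places, 304.8 → 1 decimal place, 99.69 → 2 decimal places; limit is 1.
Rounded to 1 decimal place: 418.5 s.

418.5 s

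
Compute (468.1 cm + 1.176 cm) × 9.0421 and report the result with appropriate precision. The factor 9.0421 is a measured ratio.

468.1 cm + 1.176 cm = 469.276 cm; the sum is limited to 1 decimal place (4 s.f.).
Carrying full precision, 469.276 × 9.0421 = 4243.2405196 cm; 9.0421 has 5 s.f., so the result keeps min(4, 5) = 4 s.f.
Rounded to 4 significant figures: 4243 cm.

4243 cm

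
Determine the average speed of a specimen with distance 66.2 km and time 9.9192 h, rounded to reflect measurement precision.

average speed = 66.2 km ÷ 9.9192 h = 6.67392531656… km/h.
66.2 has 3 significant figures; 9.9192 has 5.
Division/multiplication keeps the fewest: 3 significant figures.
Rounded: 6.67 km/h.

6.67 km/h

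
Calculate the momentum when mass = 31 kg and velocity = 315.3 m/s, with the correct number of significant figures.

momentum = 31 kg × 315.3 m/s = 9774.3 kg·m/s.
31 has 2 significant figures; 315.3 has 4.
Division/multiplication keeps the fewest: 2 significant figures.
Rounded: 9.8 × 10^3 kg·m/s.

9.8 × 10^3 kg·m/s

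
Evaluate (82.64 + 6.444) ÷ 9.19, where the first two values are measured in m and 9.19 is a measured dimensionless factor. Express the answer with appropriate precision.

82.64 m + 6.444 m = 89.084 m; the sum is limited to 2 decimal places (4 s.f.).
Carrying full precision, 89.084 ÷ 9.19 = 9.69357997824… m; 9.19 has 3 s.f., so the result keeps min(4, 3) = 3 s.f.
Rounded to 3 significant figures: 9.69 m.

9.69 m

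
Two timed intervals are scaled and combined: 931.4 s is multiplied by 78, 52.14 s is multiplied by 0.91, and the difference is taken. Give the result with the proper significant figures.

7.3 × 10^4 s

931.4 × 78 = 72649.2 → 7.3 × 10^4 s (2 s.f., last digit at the 10^3 place).
52.14 × 0.91 = 47.4474 → 47 s (2 s.f., last digit at the 10^0 place).
Difference: 72601.7526 s; keep the coarser place, 10^3.
Result: 7.3 × 10^4 s.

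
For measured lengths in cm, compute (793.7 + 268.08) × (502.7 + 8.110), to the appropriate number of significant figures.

5.424 × 10⁵ cm²

793.7 + 268.08 = 1061.78, limited to 1 d.p. → 5 s.f.; 502.7 + 8.110 = 510.810, limited to 1 d.p. → 4 s.f.
Carrying full precision, 1061.78 × 510.810 = 542367.8418; keep min(5, 4) = 4 s.f.
Rounded to 4 significant figures: 5.424 × 10⁵ cm².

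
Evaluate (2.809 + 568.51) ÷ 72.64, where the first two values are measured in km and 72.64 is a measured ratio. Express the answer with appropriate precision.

7.865 km

2.809 km + 568.51 km = 571.319 km; the sum is limited to 2 decimal places (5 s.f.).
Carrying full precision, 571.319 ÷ 72.64 = 7.86507433921… km; 72.64 has 4 s.f., so the result keeps min(5, 4) = 4 s.f.
Rounded to 4 significant figures: 7.865 km.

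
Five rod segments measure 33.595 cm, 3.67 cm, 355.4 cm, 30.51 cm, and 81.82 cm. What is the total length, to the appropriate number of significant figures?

33.595 cm + 3.67 cm + 355.4 cm + 30.51 cm + 81.82 cm = 504.995 cm.
Addition/subtraction keeps the fewest decimal places: 33.595 → 3 decimal places, 3.67 → 2 decimal places, 355.4 → 1 decimal place, 30.51 → 2 decimal places, 81.82 → 2 decimal places; limit is 1.
Rounded to 1 decimal place: 505.0 cm.

505.0 cm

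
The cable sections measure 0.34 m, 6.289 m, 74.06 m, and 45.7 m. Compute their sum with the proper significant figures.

126.4 m

0.34 m + 6.289 m + 74.06 m + 45.7 m = 126.389 m.
Addition/subtraction keeps the fewest decimal places: 0.34 → 2 decimal places, 6.289 → 3 decimal places, 74.06 → 2 decimal places, 45.7 → 1 decimal place; limit is 1.
Rounded to 1 decimal place: 126.4 m.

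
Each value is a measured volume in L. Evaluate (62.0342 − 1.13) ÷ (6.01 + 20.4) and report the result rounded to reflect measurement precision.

2.31

62.0342 − 1.13 = 60.9042, limited to 2 d.p. → 4 s.f.; 6.01 + 20.4 = 26.41, limited to 1 d.p. → 3 s.f.
Carrying full precision, 60.9042 ÷ 26.41 = 2.30610374858…; keep min(4, 3) = 3 s.f.
Rounded to 3 significant figures: 2.31.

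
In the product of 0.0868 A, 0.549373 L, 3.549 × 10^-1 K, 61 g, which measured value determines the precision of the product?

61 g

0.0868 A → 3 s.f.; 0.549373 L → 6 s.f.; 3.549 × 10^-1 K → 4 s.f.; 61 g → 2 s.f.
The fewest is 2 significant figures, from 61 g.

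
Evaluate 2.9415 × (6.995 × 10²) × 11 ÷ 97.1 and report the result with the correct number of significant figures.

2.9415 × (6.995 × 10²) × 11 ÷ 97.1 = 233.09342688…
Multiplication/division keeps the fewest significant figures: 2.9415 → 5 s.f., 6.995 × 10² → 4 s.f., 11 → 2 s.f., 97.1 → 3 s.f.; limit is 2.
Rounded to 2 significant figures: 2.3 × 10².

2.3 × 10²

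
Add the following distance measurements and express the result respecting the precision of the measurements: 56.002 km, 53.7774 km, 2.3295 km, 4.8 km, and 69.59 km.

186.5 km

56.002 km + 53.7774 km + 2.3295 km + 4.8 km + 69.59 km = 186.4989 km.
Addition/subtraction keeps the fewest decimal places: 56.002 → 3 decimal places, 53.7774 → 4 decimal places, 2.3295 → 4 decimal places, 4.8 → 1 decimal place, 69.59 → 2 decimal places; limit is 1.
Rounded to 1 decimal place: 186.5 km.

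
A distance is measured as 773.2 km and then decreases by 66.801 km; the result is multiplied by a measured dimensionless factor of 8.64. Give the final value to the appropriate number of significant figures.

773.2 km − 66.801 km = 706.399 km; the difference is limited to 1 decimal place (4 s.f.).
Carrying full precision, 706.399 × 8.64 = 6103.28736 km; 8.64 has 3 s.f., so the result keeps min(4, 3) = 3 s.f.
Rounded to 3 significant figures: 6.10 × 10³ km.

6.10 × 10³ km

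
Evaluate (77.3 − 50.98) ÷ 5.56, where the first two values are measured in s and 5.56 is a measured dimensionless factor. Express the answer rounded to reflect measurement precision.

77.3 s − 50.98 s = 26.32 s; the difference is limited to 1 decimal place (3 s.f.).
Carrying full precision, 26.32 ÷ 5.56 = 4.73381294964… s; 5.56 has 3 s.f., so the result keeps min(3, 3) = 3 s.f.
Rounded to 3 significant figures: 4.73 s.

4.73 s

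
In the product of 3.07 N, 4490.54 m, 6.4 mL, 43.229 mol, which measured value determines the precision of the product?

3.07 N → 3 s.f.; 4490.54 m → 6 s.f.; 6.4 mL → 2 s.f.; 43.229 mol → 5 s.f.
The fewest is 2 significant figures, from 6.4 mL.

6.4 mL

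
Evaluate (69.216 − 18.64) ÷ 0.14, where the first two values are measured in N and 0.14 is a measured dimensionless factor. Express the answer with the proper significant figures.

69.216 N − 18.64 N = 50.576 N; the difference is limited to 2 decimal places (4 s.f.).
Carrying full precision, 50.576 ÷ 0.14 = 361.257142857… N; 0.14 has 2 s.f., so the result keeps min(4, 2) = 2 s.f.
Rounded to 2 significant figures: 3.6 × 10² N.

3.6 × 10² N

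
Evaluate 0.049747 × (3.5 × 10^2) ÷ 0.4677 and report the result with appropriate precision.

0.049747 × (3.5 × 10^2) ÷ 0.4677 = 37.2278169767…
Multiplication/division keeps the fewest significant figures: 0.049747 → 5 s.f., 3.5 × 10^2 → 2 s.f., 0.4677 → 4 s.f.; limit is 2.
Rounded to 2 significant figures: 37.

37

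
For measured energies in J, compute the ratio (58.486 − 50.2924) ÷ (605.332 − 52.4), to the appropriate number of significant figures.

58.486 − 50.2924 = 8.1936, limited to 3 d.p. → 4 s.f.; 605.332 − 52.4 = 552.932, limited to 1 d.p. → 4 s.f.
Carrying full precision, 8.1936 ÷ 552.932 = 0.0148184586893…; keep min(4, 4) = 4 s.f.
Rounded to 4 significant figures: 1.482 × 10⁻².

1.482 × 10⁻²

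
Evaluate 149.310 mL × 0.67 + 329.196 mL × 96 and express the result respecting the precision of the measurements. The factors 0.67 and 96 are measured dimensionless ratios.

149.310 × 0.67 = 100.0377 → 1.0 × 10² mL (2 s.f., last digit at the 10^1 place).
329.196 × 96 = 31602.816 → 3.2 × 10⁴ mL (2 s.f., last digit at the 10^3 place).
Sum: 31702.8537 mL; keep the coarser place, 10^3.
Result: 3.2 × 10⁴ mL.

3.2 × 10⁴ mL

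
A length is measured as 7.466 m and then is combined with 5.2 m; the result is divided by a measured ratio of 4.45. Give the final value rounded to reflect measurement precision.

7.466 m + 5.2 m = 12.666 m; the sum is limited to 1 decimal place (3 s.f.).
Carrying full precision, 12.666 ÷ 4.45 = 2.84629213483… m; 4.45 has 3 s.f., so the result keeps min(3, 3) = 3 s.f.
Rounded to 3 significant figures: 2.85 m.

2.85 m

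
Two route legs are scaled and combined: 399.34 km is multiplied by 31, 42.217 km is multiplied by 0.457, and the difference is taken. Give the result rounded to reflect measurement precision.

1.2 × 10^4 km

399.34 × 31 = 12379.54 → 1.2 × 10^4 km (2 s.f., last digit at the 10^3 place).
42.217 × 0.457 = 19.293169 → 19.3 km (3 s.f., last digit at the 10^-1 place).
Difference: 12360.246831 km; keep the coarser place, 10^3.
Result: 1.2 × 10^4 km.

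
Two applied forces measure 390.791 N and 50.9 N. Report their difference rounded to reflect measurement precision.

339.9 N

390.791 N − 50.9 N = 339.891 N.
Addition/subtraction keeps the fewest decimal places: 390.791 → 3 decimal places, 50.9 → 1 decimal place; limit is 1.
Rounded to 1 decimal place: 339.9 N.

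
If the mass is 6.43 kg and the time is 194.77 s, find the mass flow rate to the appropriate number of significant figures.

0.0330 kg/s

mass flow rate = 6.43 kg ÷ 194.77 s = 0.0330132977358… kg/s.
6.43 has 3 significant figures; 194.77 has 5.
Division/multiplication keeps the fewest: 3 significant figures.
Rounded: 0.0330 kg/s.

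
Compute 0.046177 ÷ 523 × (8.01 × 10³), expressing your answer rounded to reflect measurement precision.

0.707

0.046177 ÷ 523 × (8.01 × 10³) = 0.707223269598…
Multiplication/division keeps the fewest significant figures: 0.046177 → 5 s.f., 523 → 3 s.f., 8.01 × 10³ → 3 s.f.; limit is 3.
Rounded to 3 significant figures: 0.707.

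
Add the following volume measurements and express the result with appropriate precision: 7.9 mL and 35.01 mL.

7.9 mL + 35.01 mL = 42.91 mL.
Addition/subtraction keeps the fewest decimal places: 7.9 → 1 decimal place, 35.01 → 2 decimal places; limit is 1.
Rounded to 1 decimal place: 42.9 mL.

42.9 mL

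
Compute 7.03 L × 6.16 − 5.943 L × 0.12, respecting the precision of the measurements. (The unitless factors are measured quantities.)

42.6 L

7.03 × 6.16 = 43.3048 → 43.3 L (3 s.f., last digit at the 10^-1 place).
5.943 × 0.12 = 0.71316 → 7.1 × 10⁻¹ L (2 s.f., last digit at the 10^-2 place).
Difference: 42.59164 L; keep the coarser place, 10^-1.
Result: 42.6 L.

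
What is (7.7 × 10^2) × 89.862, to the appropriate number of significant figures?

6.9 × 10^4

(7.7 × 10^2) × 89.862 = 69193.74
Multiplication/division keeps the fewest significant figures: 7.7 × 10^2 → 2 s.f., 89.862 → 5 s.f.; limit is 2.
Rounded to 2 significant figures: 6.9 × 10^4.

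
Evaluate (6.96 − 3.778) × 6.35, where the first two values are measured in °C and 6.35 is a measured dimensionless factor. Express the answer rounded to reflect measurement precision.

20.2 °C

6.96 °C − 3.778 °C = 3.182 °C; the difference is limited to 2 decimal places (3 s.f.).
Carrying full precision, 3.182 × 6.35 = 20.2057 °C; 6.35 has 3 s.f., so the result keeps min(3, 3) = 3 s.f.
Rounded to 3 significant figures: 20.2 °C.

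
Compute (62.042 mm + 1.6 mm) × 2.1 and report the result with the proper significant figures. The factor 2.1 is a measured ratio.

62.042 mm + 1.6 mm = 63.642 mm; the sum is limited to 1 decimal place (3 s.f.).
Carrying full precision, 63.642 × 2.1 = 133.6482 mm; 2.1 has 2 s.f., so the result keeps min(3, 2) = 2 s.f.
Rounded to 2 significant figures: 1.3 × 10² mm.

1.3 × 10² mm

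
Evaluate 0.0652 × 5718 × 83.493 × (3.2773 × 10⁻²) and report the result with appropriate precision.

1.02 × 10³

0.0652 × 5718 × 83.493 × (3.2773 × 10⁻²) = 1020.13585188…
Multiplication/division keeps the fewest significant figures: 0.0652 → 3 s.f., 5718 → 4 s.f., 83.493 → 5 s.f., 3.2773 × 10⁻² → 5 s.f.; limit is 3.
Rounded to 3 significant figures: 1.02 × 10³.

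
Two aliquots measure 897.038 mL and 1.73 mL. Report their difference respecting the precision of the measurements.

897.038 mL − 1.73 mL = 895.308 mL.
Addition/subtraction keeps the fewest decimal places: 897.038 → 3 decimal places, 1.73 → 2 decimal places; limit is 2.
Rounded to 2 decimal places: 895.31 mL.

895.31 mL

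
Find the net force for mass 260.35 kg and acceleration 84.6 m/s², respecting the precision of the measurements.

2.20 × 10^4 N

net force = 260.35 kg × 84.6 m/s² = 22025.61 N.
260.35 has 5 significant figures; 84.6 has 3.
Division/multiplication keeps the fewest: 3 significant figures.
Rounded: 2.20 × 10^4 N.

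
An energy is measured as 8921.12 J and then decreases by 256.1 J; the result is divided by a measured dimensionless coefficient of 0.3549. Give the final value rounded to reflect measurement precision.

8921.12 J − 256.1 J = 8665.02 J; the difference is limited to 1 decimal place (5 s.f.).
Carrying full precision, 8665.02 ÷ 0.3549 = 24415.3846154… J; 0.3549 has 4 s.f., so the result keeps min(5, 4) = 4 s.f.
Rounded to 4 significant figures: 2.442 × 10^4 J.

2.442 × 10^4 J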